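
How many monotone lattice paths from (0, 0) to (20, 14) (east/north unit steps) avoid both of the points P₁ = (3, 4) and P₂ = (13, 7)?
Number of paths = 865011345

Inclusion–exclusion. Total paths: C(34, 20) = 1391975640. Through P₁: C(7, 3)·C(27, 17) = 295269975. Through P₂: C(20, 13)·C(14, 7) = 266048640. Since P₁ is strictly southwest of P₂, a monotone path through both must visit P₁ then P₂; paths through both = C(7, 3)·C(13, 10)·C(14, 7) = 34354320. Avoid both = 1391975640 − 295269975 − 266048640 + 34354320 = 865011345.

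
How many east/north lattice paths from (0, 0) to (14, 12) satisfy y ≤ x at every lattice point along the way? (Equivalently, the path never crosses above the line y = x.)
Number of paths = 1931540

By the reflection principle (André's argument), the number of monotone paths to (14, 12) with n ≤ m that never go above y = x is C(26, 14) − C(26, 15) = 9657700 − 7726160 = 1931540.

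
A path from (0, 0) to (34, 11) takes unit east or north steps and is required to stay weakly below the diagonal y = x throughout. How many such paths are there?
Number of paths = 6960408624

By the reflection principle (André's argument), the number of monotone paths to (34, 11) with n ≤ m that never go above y = x is C(45, 34) − C(45, 35) = 10150595910 − 3190187286 = 6960408624.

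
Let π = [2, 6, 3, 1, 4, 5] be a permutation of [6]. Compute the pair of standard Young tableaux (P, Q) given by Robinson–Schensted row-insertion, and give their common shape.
P = [1, 3, 4, 5] / [2] / [6];  Q = [1, 2, 5, 6] / [3] / [4];  common shape = (4, 1, 1)

Row-insert the values π_1, π_2, … into P one at a time, bumping the leftmost entry strictly greater than the inserted value down to the next row. The recording tableau Q records, in position (i, j), the step at which that cell was added to P.
  Insert 2 (step 1): P = [2];  Q = [1]
  Insert 6 (step 2): P = [2, 6];  Q = [1, 2]
  Insert 3 (step 3): P = [2, 3] / [6];  Q = [1, 2] / [3]
  Insert 1 (step 4): P = [1, 3] / [2] / [6];  Q = [1, 2] / [3] / [4]
  Insert 4 (step 5): P = [1, 3, 4] / [2] / [6];  Q = [1, 2, 5] / [3] / [4]
  Insert 5 (step 6): P = [1, 3, 4, 5] / [2] / [6];  Q = [1, 2, 5, 6] / [3] / [4]
Final shape: (4, 1, 1).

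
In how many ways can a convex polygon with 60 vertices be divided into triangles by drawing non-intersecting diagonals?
C_58 = 104088460289122304033498318812080

These polygon triangulations are counted by the Catalan number C_n = (1/(n + 1)) · C(2n, n). For n = 58: C_58 = (1/59) · C(116, 58) = 6141219157058215937976400809912720/59 = 104088460289122304033498318812080.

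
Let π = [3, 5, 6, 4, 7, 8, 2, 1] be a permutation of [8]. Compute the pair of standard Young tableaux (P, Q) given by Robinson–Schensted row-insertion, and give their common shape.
P = [1, 4, 6, 7, 8] / [2] / [3] / [5];  Q = [1, 2, 3, 5, 6] / [4] / [7] / [8];  common shape = (5, 1, 1, 1)

Row-insert the values π_1, π_2, … into P one at a time, bumping the leftmost entry strictly greater than the inserted value down to the next row. The recording tableau Q records, in position (i, j), the step at which that cell was added to P.
  Insert 3 (step 1): P = [3];  Q = [1]
  Insert 5 (step 2): P = [3, 5];  Q = [1, 2]
  Insert 6 (step 3): P = [3, 5, 6];  Q = [1, 2, 3]
  Insert 4 (step 4): P = [3, 4, 6] / [5];  Q = [1, 2, 3] / [4]
  Insert 7 (step 5): P = [3, 4, 6, 7] / [5];  Q = [1, 2, 3, 5] / [4]
  Insert 8 (step 6): P = [3, 4, 6, 7, 8] / [5];  Q = [1, 2, 3, 5, 6] / [4]
  Insert 2 (step 7): P = [2, 4, 6, 7, 8] / [3] / [5];  Q = [1, 2, 3, 5, 6] / [4] / [7]
  Insert 1 (step 8): P = [1, 4, 6, 7, 8] / [2] / [3] / [5];  Q = [1, 2, 3, 5, 6] / [4] / [7] / [8]
Final shape: (5, 1, 1, 1).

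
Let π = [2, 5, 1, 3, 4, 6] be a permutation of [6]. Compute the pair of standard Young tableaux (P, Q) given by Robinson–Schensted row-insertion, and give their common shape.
P = [1, 3, 4, 6] / [2, 5];  Q = [1, 2, 5, 6] / [3, 4];  common shape = (4, 2)

Row-insert the values π_1, π_2, … into P one at a time, bumping the leftmost entry strictly greater than the inserted value down to the next row. The recording tableau Q records, in position (i, j), the step at which that cell was added to P.
  Insert 2 (step 1): P = [2];  Q = [1]
  Insert 5 (step 2): P = [2, 5];  Q = [1, 2]
  Insert 1 (step 3): P = [1, 5] / [2];  Q = [1, 2] / [3]
  Insert 3 (step 4): P = [1, 3] / [2, 5];  Q = [1, 2] / [3, 4]
  Insert 4 (step 5): P = [1, 3, 4] / [2, 5];  Q = [1, 2, 5] / [3, 4]
  Insert 6 (step 6): P = [1, 3, 4, 6] / [2, 5];  Q = [1, 2, 5, 6] / [3, 4]
Final shape: (4, 2).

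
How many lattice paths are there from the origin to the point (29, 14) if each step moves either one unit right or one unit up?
Number of paths = 78378960360

A monotone lattice path from (0, 0) to (29, 14) consists of 29 east steps and 14 north steps in some order, so it is determined by which 29 of the 43 steps are east. The count is C(43, 29) = 78378960360.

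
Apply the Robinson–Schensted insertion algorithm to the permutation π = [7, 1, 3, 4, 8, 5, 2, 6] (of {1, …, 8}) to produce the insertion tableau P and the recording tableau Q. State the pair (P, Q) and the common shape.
P = [1, 2, 4, 5, 6] / [3, 8] / [7];  Q = [1, 3, 4, 5, 8] / [2, 6] / [7];  common shape = (5, 2, 1)

Row-insert the values π_1, π_2, … into P one at a time, bumping the leftmost entry strictly greater than the inserted value down to the next row. The recording tableau Q records, in position (i, j), the step at which that cell was added to P.
  Insert 7 (step 1): P = [7];  Q = [1]
  Insert 1 (step 2): P = [1] / [7];  Q = [1] / [2]
  Insert 3 (step 3): P = [1, 3] / [7];  Q = [1, 3] / [2]
  Insert 4 (step 4): P = [1, 3, 4] / [7];  Q = [1, 3, 4] / [2]
  Insert 8 (step 5): P = [1, 3, 4, 8] / [7];  Q = [1, 3, 4, 5] / [2]
  Insert 5 (step 6): P = [1, 3, 4, 5] / [7, 8];  Q = [1, 3, 4, 5] / [2, 6]
  Insert 2 (step 7): P = [1, 2, 4, 5] / [3, 8] / [7];  Q = [1, 3, 4, 5] / [2, 6] / [7]
  Insert 6 (step 8): P = [1, 2, 4, 5, 6] / [3, 8] / [7];  Q = [1, 3, 4, 5, 8] / [2, 6] / [7]
Final shape: (5, 2, 1).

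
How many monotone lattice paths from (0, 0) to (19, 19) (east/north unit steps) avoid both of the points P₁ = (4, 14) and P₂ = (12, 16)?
Number of paths = 31663734960

Inclusion–exclusion. Total paths: C(38, 19) = 35345263800. Through P₁: C(18, 4)·C(20, 15) = 47442240. Through P₂: C(28, 12)·C(10, 7) = 3650610600. Since P₁ is strictly southwest of P₂, a monotone path through both must visit P₁ then P₂; paths through both = C(18, 4)·C(10, 8)·C(10, 7) = 16524000. Avoid both = 35345263800 − 47442240 − 3650610600 + 16524000 = 31663734960.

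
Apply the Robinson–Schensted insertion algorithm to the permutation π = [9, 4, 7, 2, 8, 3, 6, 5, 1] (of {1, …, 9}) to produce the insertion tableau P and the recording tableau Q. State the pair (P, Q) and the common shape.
P = [1, 3, 5] / [2, 6, 8] / [4] / [7] / [9];  Q = [1, 3, 5] / [2, 6, 7] / [4] / [8] / [9];  common shape = (3, 3, 1, 1, 1)

Row-insert the values π_1, π_2, … into P one at a time, bumping the leftmost entry strictly greater than the inserted value down to the next row. The recording tableau Q records, in position (i, j), the step at which that cell was added to P.
  Insert 9 (step 1): P = [9];  Q = [1]
  Insert 4 (step 2): P = [4] / [9];  Q = [1] / [2]
  Insert 7 (step 3): P = [4, 7] / [9];  Q = [1, 3] / [2]
  Insert 2 (step 4): P = [2, 7] / [4] / [9];  Q = [1, 3] / [2] / [4]
  Insert 8 (step 5): P = [2, 7, 8] / [4] / [9];  Q = [1, 3, 5] / [2] / [4]
  Insert 3 (step 6): P = [2, 3, 8] / [4, 7] / [9];  Q = [1, 3, 5] / [2, 6] / [4]
  Insert 6 (step 7): P = [2, 3, 6] / [4, 7, 8] / [9];  Q = [1, 3, 5] / [2, 6, 7] / [4]
  Insert 5 (step 8): P = [2, 3, 5] / [4, 6, 8] / [7] / [9];  Q = [1, 3, 5] / [2, 6, 7] / [4] / [8]
  Insert 1 (step 9): P = [1, 3, 5] / [2, 6, 8] / [4] / [7] / [9];  Q = [1, 3, 5] / [2, 6, 7] / [4] / [8] / [9]
Final shape: (3, 3, 1, 1, 1).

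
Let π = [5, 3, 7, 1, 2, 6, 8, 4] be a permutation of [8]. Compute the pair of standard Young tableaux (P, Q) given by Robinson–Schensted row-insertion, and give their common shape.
P = [1, 2, 4, 8] / [3, 6] / [5, 7];  Q = [1, 3, 6, 7] / [2, 5] / [4, 8];  common shape = (4, 2, 2)

Row-insert the values π_1, π_2, … into P one at a time, bumping the leftmost entry strictly greater than the inserted value down to the next row. The recording tableau Q records, in position (i, j), the step at which that cell was added to P.
  Insert 5 (step 1): P = [5];  Q = [1]
  Insert 3 (step 2): P = [3] / [5];  Q = [1] / [2]
  Insert 7 (step 3): P = [3, 7] / [5];  Q = [1, 3] / [2]
  Insert 1 (step 4): P = [1, 7] / [3] / [5];  Q = [1, 3] / [2] / [4]
  Insert 2 (step 5): P = [1, 2] / [3, 7] / [5];  Q = [1, 3] / [2, 5] / [4]
  Insert 6 (step 6): P = [1, 2, 6] / [3, 7] / [5];  Q = [1, 3, 6] / [2, 5] / [4]
  Insert 8 (step 7): P = [1, 2, 6, 8] / [3, 7] / [5];  Q = [1, 3, 6, 7] / [2, 5] / [4]
  Insert 4 (step 8): P = [1, 2, 4, 8] / [3, 6] / [5, 7];  Q = [1, 3, 6, 7] / [2, 5] / [4, 8]
Final shape: (4, 2, 2).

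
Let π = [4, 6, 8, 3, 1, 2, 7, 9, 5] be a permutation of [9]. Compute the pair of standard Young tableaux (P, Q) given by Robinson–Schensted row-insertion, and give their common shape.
P = [1, 2, 5, 9] / [3, 6, 7] / [4, 8];  Q = [1, 2, 3, 8] / [4, 6, 7] / [5, 9];  common shape = (4, 3, 2)

Row-insert the values π_1, π_2, … into P one at a time, bumping the leftmost entry strictly greater than the inserted value down to the next row. The recording tableau Q records, in position (i, j), the step at which that cell was added to P.
  Insert 4 (step 1): P = [4];  Q = [1]
  Insert 6 (step 2): P = [4, 6];  Q = [1, 2]
  Insert 8 (step 3): P = [4, 6, 8];  Q = [1, 2, 3]
  Insert 3 (step 4): P = [3, 6, 8] / [4];  Q = [1, 2, 3] / [4]
  Insert 1 (step 5): P = [1, 6, 8] / [3] / [4];  Q = [1, 2, 3] / [4] / [5]
  Insert 2 (step 6): P = [1, 2, 8] / [3, 6] / [4];  Q = [1, 2, 3] / [4, 6] / [5]
  Insert 7 (step 7): P = [1, 2, 7] / [3, 6, 8] / [4];  Q = [1, 2, 3] / [4, 6, 7] / [5]
  Insert 9 (step 8): P = [1, 2, 7, 9] / [3, 6, 8] / [4];  Q = [1, 2, 3, 8] / [4, 6, 7] / [5]
  Insert 5 (step 9): P = [1, 2, 5, 9] / [3, 6, 7] / [4, 8];  Q = [1, 2, 3, 8] / [4, 6, 7] / [5, 9]
Final shape: (4, 3, 2).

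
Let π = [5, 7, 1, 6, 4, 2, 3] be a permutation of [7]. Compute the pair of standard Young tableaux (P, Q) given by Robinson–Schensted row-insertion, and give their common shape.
P = [1, 2, 3] / [4, 6] / [5] / [7];  Q = [1, 2, 7] / [3, 4] / [5] / [6];  common shape = (3, 2, 1, 1)

Row-insert the values π_1, π_2, … into P one at a time, bumping the leftmost entry strictly greater than the inserted value down to the next row. The recording tableau Q records, in position (i, j), the step at which that cell was added to P.
  Insert 5 (step 1): P = [5];  Q = [1]
  Insert 7 (step 2): P = [5, 7];  Q = [1, 2]
  Insert 1 (step 3): P = [1, 7] / [5];  Q = [1, 2] / [3]
  Insert 6 (step 4): P = [1, 6] / [5, 7];  Q = [1, 2] / [3, 4]
  Insert 4 (step 5): P = [1, 4] / [5, 6] / [7];  Q = [1, 2] / [3, 4] / [5]
  Insert 2 (step 6): P = [1, 2] / [4, 6] / [5] / [7];  Q = [1, 2] / [3, 4] / [5] / [6]
  Insert 3 (step 7): P = [1, 2, 3] / [4, 6] / [5] / [7];  Q = [1, 2, 7] / [3, 4] / [5] / [6]
Final shape: (3, 2, 1, 1).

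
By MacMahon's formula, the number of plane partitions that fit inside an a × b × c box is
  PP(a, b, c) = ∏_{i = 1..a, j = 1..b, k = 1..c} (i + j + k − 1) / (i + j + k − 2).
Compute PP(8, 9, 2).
PP(8, 9, 2) = 118195220

Evaluate the triple product over i = 1..8, j = 1..9, k = 1..2. The factors are (2/1) · (3/2) · (3/2) · (4/3) · (4/3) · (5/4) · (5/4) · (6/5) · … (144 factors total). The numerators and denominators telescope so the product is an integer; carrying out the multiplication exactly gives PP(8, 9, 2) = 118195220.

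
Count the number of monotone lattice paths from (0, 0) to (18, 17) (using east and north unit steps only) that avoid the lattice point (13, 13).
Number of paths = 3227092050

Total paths from (0, 0) to (18, 17): C(35, 18) = 4537567650. Paths through (13, 13): (paths (0, 0) → (13, 13)) × (paths (13, 13) → (18, 17)) = C(26, 13) · C(9, 5) = 10400600 · 126 = 1310475600. Avoidance count = 4537567650 − 1310475600 = 3227092050.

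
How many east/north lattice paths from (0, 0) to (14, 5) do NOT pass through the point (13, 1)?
Number of paths = 11558

Total paths from (0, 0) to (14, 5): C(19, 14) = 11628. Paths through (13, 1): (paths (0, 0) → (13, 1)) × (paths (13, 1) → (14, 5)) = C(14, 13) · C(5, 1) = 14 · 5 = 70. Avoidance count = 11628 − 70 = 11558.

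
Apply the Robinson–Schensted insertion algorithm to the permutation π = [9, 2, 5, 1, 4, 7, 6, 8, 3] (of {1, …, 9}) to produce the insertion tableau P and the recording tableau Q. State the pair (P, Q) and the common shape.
P = [1, 3, 6, 8] / [2, 4, 7] / [5] / [9];  Q = [1, 3, 6, 8] / [2, 5, 7] / [4] / [9];  common shape = (4, 3, 1, 1)

Row-insert the values π_1, π_2, … into P one at a time, bumping the leftmost entry strictly greater than the inserted value down to the next row. The recording tableau Q records, in position (i, j), the step at which that cell was added to P.
  Insert 9 (step 1): P = [9];  Q = [1]
  Insert 2 (step 2): P = [2] / [9];  Q = [1] / [2]
  Insert 5 (step 3): P = [2, 5] / [9];  Q = [1, 3] / [2]
  Insert 1 (step 4): P = [1, 5] / [2] / [9];  Q = [1, 3] / [2] / [4]
  Insert 4 (step 5): P = [1, 4] / [2, 5] / [9];  Q = [1, 3] / [2, 5] / [4]
  Insert 7 (step 6): P = [1, 4, 7] / [2, 5] / [9];  Q = [1, 3, 6] / [2, 5] / [4]
  Insert 6 (step 7): P = [1, 4, 6] / [2, 5, 7] / [9];  Q = [1, 3, 6] / [2, 5, 7] / [4]
  Insert 8 (step 8): P = [1, 4, 6, 8] / [2, 5, 7] / [9];  Q = [1, 3, 6, 8] / [2, 5, 7] / [4]
  Insert 3 (step 9): P = [1, 3, 6, 8] / [2, 4, 7] / [5] / [9];  Q = [1, 3, 6, 8] / [2, 5, 7] / [4] / [9]
Final shape: (4, 3, 1, 1).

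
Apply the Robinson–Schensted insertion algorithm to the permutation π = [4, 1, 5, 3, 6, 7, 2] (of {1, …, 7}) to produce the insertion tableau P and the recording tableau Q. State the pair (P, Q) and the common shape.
P = [1, 2, 6, 7] / [3, 5] / [4];  Q = [1, 3, 5, 6] / [2, 4] / [7];  common shape = (4, 2, 1)

Row-insert the values π_1, π_2, … into P one at a time, bumping the leftmost entry strictly greater than the inserted value down to the next row. The recording tableau Q records, in position (i, j), the step at which that cell was added to P.
  Insert 4 (step 1): P = [4];  Q = [1]
  Insert 1 (step 2): P = [1] / [4];  Q = [1] / [2]
  Insert 5 (step 3): P = [1, 5] / [4];  Q = [1, 3] / [2]
  Insert 3 (step 4): P = [1, 3] / [4, 5];  Q = [1, 3] / [2, 4]
  Insert 6 (step 5): P = [1, 3, 6] / [4, 5];  Q = [1, 3, 5] / [2, 4]
  Insert 7 (step 6): P = [1, 3, 6, 7] / [4, 5];  Q = [1, 3, 5, 6] / [2, 4]
  Insert 2 (step 7): P = [1, 2, 6, 7] / [3, 5] / [4];  Q = [1, 3, 5, 6] / [2, 4] / [7]
Final shape: (4, 2, 1).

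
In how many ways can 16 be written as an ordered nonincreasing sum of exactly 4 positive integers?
p(16, 4 parts) = 34

Partitions of n into exactly k parts ↔ partitions of n − k into at most k parts (subtract 1 from each part). For n = 16, k = 4, the partitions are: 13+1+1+1, 12+2+1+1, 11+3+1+1, 11+2+2+1, 10+4+1+1, 10+3+2+1, 10+2+2+2, 9+5+1+1, 9+4+2+1, 9+3+3+1, 9+3+2+2, 8+6+1+1, 8+5+2+1, 8+4+3+1, 8+4+2+2, 8+3+3+2, 7+7+1+1, 7+6+2+1, 7+5+3+1, 7+5+2+2, 7+4+4+1, 7+4+3+2, 7+3+3+3, 6+6+3+1, 6+6+2+2, 6+5+4+1, 6+5+3+2, 6+4+4+2, 6+4+3+3, 5+5+5+1, … (34 total). Count = 34.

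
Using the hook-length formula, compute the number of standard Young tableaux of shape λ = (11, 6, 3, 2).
# SYT of shape (11, 6, 3, 2) = 230234400

Hook-length formula: f^λ = n! / Π hook(c), product over all cells c of the Young diagram. For λ = (11, 6, 3, 2), n = 22 boxes. Hook lengths by row (left-to-right, top-to-bottom): [14, 13, 11, 9, 8, 7, 5, 4, 3, 2, 1]; [8, 7, 5, 3, 2, 1]; [4, 3, 1]; [2, 1]. Product of hooks = 4881984307200. So f^λ = 22! / 4881984307200 = 1124000727777607680000 / 4881984307200 = 230234400.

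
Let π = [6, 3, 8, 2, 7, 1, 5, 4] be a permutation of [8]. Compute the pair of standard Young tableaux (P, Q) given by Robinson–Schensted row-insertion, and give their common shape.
P = [1, 4] / [2, 5] / [3, 7] / [6, 8];  Q = [1, 3] / [2, 5] / [4, 7] / [6, 8];  common shape = (2, 2, 2, 2)

Row-insert the values π_1, π_2, … into P one at a time, bumping the leftmost entry strictly greater than the inserted value down to the next row. The recording tableau Q records, in position (i, j), the step at which that cell was added to P.
  Insert 6 (step 1): P = [6];  Q = [1]
  Insert 3 (step 2): P = [3] / [6];  Q = [1] / [2]
  Insert 8 (step 3): P = [3, 8] / [6];  Q = [1, 3] / [2]
  Insert 2 (step 4): P = [2, 8] / [3] / [6];  Q = [1, 3] / [2] / [4]
  Insert 7 (step 5): P = [2, 7] / [3, 8] / [6];  Q = [1, 3] / [2, 5] / [4]
  Insert 1 (step 6): P = [1, 7] / [2, 8] / [3] / [6];  Q = [1, 3] / [2, 5] / [4] / [6]
  Insert 5 (step 7): P = [1, 5] / [2, 7] / [3, 8] / [6];  Q = [1, 3] / [2, 5] / [4, 7] / [6]
  Insert 4 (step 8): P = [1, 4] / [2, 5] / [3, 7] / [6, 8];  Q = [1, 3] / [2, 5] / [4, 7] / [6, 8]
Final shape: (2, 2, 2, 2).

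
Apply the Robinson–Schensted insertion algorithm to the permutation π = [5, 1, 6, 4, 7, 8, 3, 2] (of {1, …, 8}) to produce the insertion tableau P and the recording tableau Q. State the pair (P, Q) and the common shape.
P = [1, 2, 7, 8] / [3, 6] / [4] / [5];  Q = [1, 3, 5, 6] / [2, 4] / [7] / [8];  common shape = (4, 2, 1, 1)

Row-insert the values π_1, π_2, … into P one at a time, bumping the leftmost entry strictly greater than the inserted value down to the next row. The recording tableau Q records, in position (i, j), the step at which that cell was added to P.
  Insert 5 (step 1): P = [5];  Q = [1]
  Insert 1 (step 2): P = [1] / [5];  Q = [1] / [2]
  Insert 6 (step 3): P = [1, 6] / [5];  Q = [1, 3] / [2]
  Insert 4 (step 4): P = [1, 4] / [5, 6];  Q = [1, 3] / [2, 4]
  Insert 7 (step 5): P = [1, 4, 7] / [5, 6];  Q = [1, 3, 5] / [2, 4]
  Insert 8 (step 6): P = [1, 4, 7, 8] / [5, 6];  Q = [1, 3, 5, 6] / [2, 4]
  Insert 3 (step 7): P = [1, 3, 7, 8] / [4, 6] / [5];  Q = [1, 3, 5, 6] / [2, 4] / [7]
  Insert 2 (step 8): P = [1, 2, 7, 8] / [3, 6] / [4] / [5];  Q = [1, 3, 5, 6] / [2, 4] / [7] / [8]
Final shape: (4, 2, 1, 1).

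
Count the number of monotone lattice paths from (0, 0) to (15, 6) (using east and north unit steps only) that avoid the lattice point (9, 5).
Number of paths = 40250

Total paths from (0, 0) to (15, 6): C(21, 15) = 54264. Paths through (9, 5): (paths (0, 0) → (9, 5)) × (paths (9, 5) → (15, 6)) = C(14, 9) · C(7, 6) = 2002 · 7 = 14014. Avoidance count = 54264 − 14014 = 40250.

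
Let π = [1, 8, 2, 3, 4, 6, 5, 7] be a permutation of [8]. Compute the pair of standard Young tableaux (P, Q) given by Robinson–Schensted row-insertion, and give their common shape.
P = [1, 2, 3, 4, 5, 7] / [6] / [8];  Q = [1, 2, 4, 5, 6, 8] / [3] / [7];  common shape = (6, 1, 1)

Row-insert the values π_1, π_2, … into P one at a time, bumping the leftmost entry strictly greater than the inserted value down to the next row. The recording tableau Q records, in position (i, j), the step at which that cell was added to P.
  Insert 1 (step 1): P = [1];  Q = [1]
  Insert 8 (step 2): P = [1, 8];  Q = [1, 2]
  Insert 2 (step 3): P = [1, 2] / [8];  Q = [1, 2] / [3]
  Insert 3 (step 4): P = [1, 2, 3] / [8];  Q = [1, 2, 4] / [3]
  Insert 4 (step 5): P = [1, 2, 3, 4] / [8];  Q = [1, 2, 4, 5] / [3]
  Insert 6 (step 6): P = [1, 2, 3, 4, 6] / [8];  Q = [1, 2, 4, 5, 6] / [3]
  Insert 5 (step 7): P = [1, 2, 3, 4, 5] / [6] / [8];  Q = [1, 2, 4, 5, 6] / [3] / [7]
  Insert 7 (step 8): P = [1, 2, 3, 4, 5, 7] / [6] / [8];  Q = [1, 2, 4, 5, 6, 8] / [3] / [7]
Final shape: (6, 1, 1).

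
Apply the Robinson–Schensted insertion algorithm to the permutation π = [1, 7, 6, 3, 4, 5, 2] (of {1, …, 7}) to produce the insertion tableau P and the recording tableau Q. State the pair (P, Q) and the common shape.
P = [1, 2, 4, 5] / [3] / [6] / [7];  Q = [1, 2, 5, 6] / [3] / [4] / [7];  common shape = (4, 1, 1, 1)

Row-insert the values π_1, π_2, … into P one at a time, bumping the leftmost entry strictly greater than the inserted value down to the next row. The recording tableau Q records, in position (i, j), the step at which that cell was added to P.
  Insert 1 (step 1): P = [1];  Q = [1]
  Insert 7 (step 2): P = [1, 7];  Q = [1, 2]
  Insert 6 (step 3): P = [1, 6] / [7];  Q = [1, 2] / [3]
  Insert 3 (step 4): P = [1, 3] / [6] / [7];  Q = [1, 2] / [3] / [4]
  Insert 4 (step 5): P = [1, 3, 4] / [6] / [7];  Q = [1, 2, 5] / [3] / [4]
  Insert 5 (step 6): P = [1, 3, 4, 5] / [6] / [7];  Q = [1, 2, 5, 6] / [3] / [4]
  Insert 2 (step 7): P = [1, 2, 4, 5] / [3] / [6] / [7];  Q = [1, 2, 5, 6] / [3] / [4] / [7]
Final shape: (4, 1, 1, 1).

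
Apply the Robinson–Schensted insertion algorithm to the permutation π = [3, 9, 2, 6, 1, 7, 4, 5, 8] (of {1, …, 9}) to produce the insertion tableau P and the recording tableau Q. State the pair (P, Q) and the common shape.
P = [1, 4, 5, 8] / [2, 6, 7] / [3, 9];  Q = [1, 2, 6, 9] / [3, 4, 8] / [5, 7];  common shape = (4, 3, 2)

Row-insert the values π_1, π_2, … into P one at a time, bumping the leftmost entry strictly greater than the inserted value down to the next row. The recording tableau Q records, in position (i, j), the step at which that cell was added to P.
  Insert 3 (step 1): P = [3];  Q = [1]
  Insert 9 (step 2): P = [3, 9];  Q = [1, 2]
  Insert 2 (step 3): P = [2, 9] / [3];  Q = [1, 2] / [3]
  Insert 6 (step 4): P = [2, 6] / [3, 9];  Q = [1, 2] / [3, 4]
  Insert 1 (step 5): P = [1, 6] / [2, 9] / [3];  Q = [1, 2] / [3, 4] / [5]
  Insert 7 (step 6): P = [1, 6, 7] / [2, 9] / [3];  Q = [1, 2, 6] / [3, 4] / [5]
  Insert 4 (step 7): P = [1, 4, 7] / [2, 6] / [3, 9];  Q = [1, 2, 6] / [3, 4] / [5, 7]
  Insert 5 (step 8): P = [1, 4, 5] / [2, 6, 7] / [3, 9];  Q = [1, 2, 6] / [3, 4, 8] / [5, 7]
  Insert 8 (step 9): P = [1, 4, 5, 8] / [2, 6, 7] / [3, 9];  Q = [1, 2, 6, 9] / [3, 4, 8] / [5, 7]
Final shape: (4, 3, 2).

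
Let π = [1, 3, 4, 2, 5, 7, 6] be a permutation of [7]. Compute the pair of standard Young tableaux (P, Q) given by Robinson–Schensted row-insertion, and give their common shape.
P = [1, 2, 4, 5, 6] / [3, 7];  Q = [1, 2, 3, 5, 6] / [4, 7];  common shape = (5, 2)

Row-insert the values π_1, π_2, … into P one at a time, bumping the leftmost entry strictly greater than the inserted value down to the next row. The recording tableau Q records, in position (i, j), the step at which that cell was added to P.
  Insert 1 (step 1): P = [1];  Q = [1]
  Insert 3 (step 2): P = [1, 3];  Q = [1, 2]
  Insert 4 (step 3): P = [1, 3, 4];  Q = [1, 2, 3]
  Insert 2 (step 4): P = [1, 2, 4] / [3];  Q = [1, 2, 3] / [4]
  Insert 5 (step 5): P = [1, 2, 4, 5] / [3];  Q = [1, 2, 3, 5] / [4]
  Insert 7 (step 6): P = [1, 2, 4, 5, 7] / [3];  Q = [1, 2, 3, 5, 6] / [4]
  Insert 6 (step 7): P = [1, 2, 4, 5, 6] / [3, 7];  Q = [1, 2, 3, 5, 6] / [4, 7]
Final shape: (5, 2).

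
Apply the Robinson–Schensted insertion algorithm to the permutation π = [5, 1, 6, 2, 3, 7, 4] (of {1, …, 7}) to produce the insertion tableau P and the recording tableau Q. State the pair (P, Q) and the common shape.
P = [1, 2, 3, 4] / [5, 6, 7];  Q = [1, 3, 5, 6] / [2, 4, 7];  common shape = (4, 3)

Row-insert the values π_1, π_2, … into P one at a time, bumping the leftmost entry strictly greater than the inserted value down to the next row. The recording tableau Q records, in position (i, j), the step at which that cell was added to P.
  Insert 5 (step 1): P = [5];  Q = [1]
  Insert 1 (step 2): P = [1] / [5];  Q = [1] / [2]
  Insert 6 (step 3): P = [1, 6] / [5];  Q = [1, 3] / [2]
  Insert 2 (step 4): P = [1, 2] / [5, 6];  Q = [1, 3] / [2, 4]
  Insert 3 (step 5): P = [1, 2, 3] / [5, 6];  Q = [1, 3, 5] / [2, 4]
  Insert 7 (step 6): P = [1, 2, 3, 7] / [5, 6];  Q = [1, 3, 5, 6] / [2, 4]
  Insert 4 (step 7): P = [1, 2, 3, 4] / [5, 6, 7];  Q = [1, 3, 5, 6] / [2, 4, 7]
Final shape: (4, 3).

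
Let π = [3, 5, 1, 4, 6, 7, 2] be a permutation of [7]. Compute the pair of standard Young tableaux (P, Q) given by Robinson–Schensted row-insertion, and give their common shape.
P = [1, 2, 6, 7] / [3, 4] / [5];  Q = [1, 2, 5, 6] / [3, 4] / [7];  common shape = (4, 2, 1)

Row-insert the values π_1, π_2, … into P one at a time, bumping the leftmost entry strictly greater than the inserted value down to the next row. The recording tableau Q records, in position (i, j), the step at which that cell was added to P.
  Insert 3 (step 1): P = [3];  Q = [1]
  Insert 5 (step 2): P = [3, 5];  Q = [1, 2]
  Insert 1 (step 3): P = [1, 5] / [3];  Q = [1, 2] / [3]
  Insert 4 (step 4): P = [1, 4] / [3, 5];  Q = [1, 2] / [3, 4]
  Insert 6 (step 5): P = [1, 4, 6] / [3, 5];  Q = [1, 2, 5] / [3, 4]
  Insert 7 (step 6): P = [1, 4, 6, 7] / [3, 5];  Q = [1, 2, 5, 6] / [3, 4]
  Insert 2 (step 7): P = [1, 2, 6, 7] / [3, 4] / [5];  Q = [1, 2, 5, 6] / [3, 4] / [7]
Final shape: (4, 2, 1).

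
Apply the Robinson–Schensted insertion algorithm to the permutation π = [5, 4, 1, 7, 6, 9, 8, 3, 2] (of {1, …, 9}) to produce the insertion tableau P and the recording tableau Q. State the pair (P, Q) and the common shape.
P = [1, 2, 8] / [3, 6, 9] / [4, 7] / [5];  Q = [1, 4, 6] / [2, 5, 7] / [3, 8] / [9];  common shape = (3, 3, 2, 1)

Row-insert the values π_1, π_2, … into P one at a time, bumping the leftmost entry strictly greater than the inserted value down to the next row. The recording tableau Q records, in position (i, j), the step at which that cell was added to P.
  Insert 5 (step 1): P = [5];  Q = [1]
  Insert 4 (step 2): P = [4] / [5];  Q = [1] / [2]
  Insert 1 (step 3): P = [1] / [4] / [5];  Q = [1] / [2] / [3]
  Insert 7 (step 4): P = [1, 7] / [4] / [5];  Q = [1, 4] / [2] / [3]
  Insert 6 (step 5): P = [1, 6] / [4, 7] / [5];  Q = [1, 4] / [2, 5] / [3]
  Insert 9 (step 6): P = [1, 6, 9] / [4, 7] / [5];  Q = [1, 4, 6] / [2, 5] / [3]
  Insert 8 (step 7): P = [1, 6, 8] / [4, 7, 9] / [5];  Q = [1, 4, 6] / [2, 5, 7] / [3]
  Insert 3 (step 8): P = [1, 3, 8] / [4, 6, 9] / [5, 7];  Q = [1, 4, 6] / [2, 5, 7] / [3, 8]
  Insert 2 (step 9): P = [1, 2, 8] / [3, 6, 9] / [4, 7] / [5];  Q = [1, 4, 6] / [2, 5, 7] / [3, 8] / [9]
Final shape: (3, 3, 2, 1).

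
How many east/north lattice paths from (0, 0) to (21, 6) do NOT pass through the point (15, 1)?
Number of paths = 288618

Total paths from (0, 0) to (21, 6): C(27, 21) = 296010. Paths through (15, 1): (paths (0, 0) → (15, 1)) × (paths (15, 1) → (21, 6)) = C(16, 15) · C(11, 6) = 16 · 462 = 7392. Avoidance count = 296010 − 7392 = 288618.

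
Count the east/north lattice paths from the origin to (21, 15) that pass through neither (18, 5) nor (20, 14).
Number of paths = 2778029056

Inclusion–exclusion. Total paths: C(36, 21) = 5567902560. Through P₁: C(23, 18)·C(13, 3) = 9623614. Through P₂: C(34, 20)·C(2, 1) = 2783951280. Since P₁ is strictly southwest of P₂, a monotone path through both must visit P₁ then P₂; paths through both = C(23, 18)·C(11, 2)·C(2, 1) = 3701390. Avoid both = 5567902560 − 9623614 − 2783951280 + 3701390 = 2778029056.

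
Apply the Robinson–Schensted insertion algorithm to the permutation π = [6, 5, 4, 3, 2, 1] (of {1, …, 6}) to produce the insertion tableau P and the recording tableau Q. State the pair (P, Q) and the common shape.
P = [1] / [2] / [3] / [4] / [5] / [6];  Q = [1] / [2] / [3] / [4] / [5] / [6];  common shape = (1, 1, 1, 1, 1, 1)

Row-insert the values π_1, π_2, … into P one at a time, bumping the leftmost entry strictly greater than the inserted value down to the next row. The recording tableau Q records, in position (i, j), the step at which that cell was added to P.
  Insert 6 (step 1): P = [6];  Q = [1]
  Insert 5 (step 2): P = [5] / [6];  Q = [1] / [2]
  Insert 4 (step 3): P = [4] / [5] / [6];  Q = [1] / [2] / [3]
  Insert 3 (step 4): P = [3] / [4] / [5] / [6];  Q = [1] / [2] / [3] / [4]
  Insert 2 (step 5): P = [2] / [3] / [4] / [5] / [6];  Q = [1] / [2] / [3] / [4] / [5]
  Insert 1 (step 6): P = [1] / [2] / [3] / [4] / [5] / [6];  Q = [1] / [2] / [3] / [4] / [5] / [6]
Final shape: (1, 1, 1, 1, 1, 1).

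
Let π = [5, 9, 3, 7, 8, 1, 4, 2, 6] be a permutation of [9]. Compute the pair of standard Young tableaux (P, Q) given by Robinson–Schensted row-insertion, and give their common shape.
P = [1, 2, 6] / [3, 4, 8] / [5, 7] / [9];  Q = [1, 2, 5] / [3, 4, 9] / [6, 7] / [8];  common shape = (3, 3, 2, 1)

Row-insert the values π_1, π_2, … into P one at a time, bumping the leftmost entry strictly greater than the inserted value down to the next row. The recording tableau Q records, in position (i, j), the step at which that cell was added to P.
  Insert 5 (step 1): P = [5];  Q = [1]
  Insert 9 (step 2): P = [5, 9];  Q = [1, 2]
  Insert 3 (step 3): P = [3, 9] / [5];  Q = [1, 2] / [3]
  Insert 7 (step 4): P = [3, 7] / [5, 9];  Q = [1, 2] / [3, 4]
  Insert 8 (step 5): P = [3, 7, 8] / [5, 9];  Q = [1, 2, 5] / [3, 4]
  Insert 1 (step 6): P = [1, 7, 8] / [3, 9] / [5];  Q = [1, 2, 5] / [3, 4] / [6]
  Insert 4 (step 7): P = [1, 4, 8] / [3, 7] / [5, 9];  Q = [1, 2, 5] / [3, 4] / [6, 7]
  Insert 2 (step 8): P = [1, 2, 8] / [3, 4] / [5, 7] / [9];  Q = [1, 2, 5] / [3, 4] / [6, 7] / [8]
  Insert 6 (step 9): P = [1, 2, 6] / [3, 4, 8] / [5, 7] / [9];  Q = [1, 2, 5] / [3, 4, 9] / [6, 7] / [8]
Final shape: (3, 3, 2, 1).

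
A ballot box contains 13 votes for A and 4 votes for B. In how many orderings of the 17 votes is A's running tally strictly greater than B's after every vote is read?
Strict-lead orderings = 1260

Total orderings of the 17 votes with 13 for A: C(17, 13) = 2380. By the Bertrand ballot formula (Cycle Lemma / reflection principle), the number of orderings in which A is strictly ahead of B throughout is (p − q)/(p + q) · C(p + q, p) = (13 − 4)/(13 + 4) · 2380 = 1260.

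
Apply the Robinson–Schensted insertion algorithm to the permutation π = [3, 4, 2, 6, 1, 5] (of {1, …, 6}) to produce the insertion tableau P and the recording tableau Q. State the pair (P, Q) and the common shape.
P = [1, 4, 5] / [2, 6] / [3];  Q = [1, 2, 4] / [3, 6] / [5];  common shape = (3, 2, 1)

Row-insert the values π_1, π_2, … into P one at a time, bumping the leftmost entry strictly greater than the inserted value down to the next row. The recording tableau Q records, in position (i, j), the step at which that cell was added to P.
  Insert 3 (step 1): P = [3];  Q = [1]
  Insert 4 (step 2): P = [3, 4];  Q = [1, 2]
  Insert 2 (step 3): P = [2, 4] / [3];  Q = [1, 2] / [3]
  Insert 6 (step 4): P = [2, 4, 6] / [3];  Q = [1, 2, 4] / [3]
  Insert 1 (step 5): P = [1, 4, 6] / [2] / [3];  Q = [1, 2, 4] / [3] / [5]
  Insert 5 (step 6): P = [1, 4, 5] / [2, 6] / [3];  Q = [1, 2, 4] / [3, 6] / [5]
Final shape: (3, 2, 1).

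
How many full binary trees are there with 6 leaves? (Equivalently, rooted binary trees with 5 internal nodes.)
C_5 = 42

These full binary trees are counted by the Catalan number C_n = (1/(n + 1)) · C(2n, n). For n = 5: C_5 = (1/6) · C(10, 5) = 252/6 = 42.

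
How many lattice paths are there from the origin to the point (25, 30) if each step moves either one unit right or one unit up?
Number of paths = 3085851035479212

A monotone lattice path from (0, 0) to (25, 30) consists of 25 east steps and 30 north steps in some order, so it is determined by which 25 of the 55 steps are east. The count is C(55, 25) = 3085851035479212.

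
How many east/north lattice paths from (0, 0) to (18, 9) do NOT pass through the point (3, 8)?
Number of paths = 4684185

Total paths from (0, 0) to (18, 9): C(27, 18) = 4686825. Paths through (3, 8): (paths (0, 0) → (3, 8)) × (paths (3, 8) → (18, 9)) = C(11, 3) · C(16, 15) = 165 · 16 = 2640. Avoidance count = 4686825 − 2640 = 4684185.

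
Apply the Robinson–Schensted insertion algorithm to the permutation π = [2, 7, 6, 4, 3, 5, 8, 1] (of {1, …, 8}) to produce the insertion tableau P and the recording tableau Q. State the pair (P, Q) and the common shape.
P = [1, 3, 5, 8] / [2] / [4] / [6] / [7];  Q = [1, 2, 6, 7] / [3] / [4] / [5] / [8];  common shape = (4, 1, 1, 1, 1)

Row-insert the values π_1, π_2, … into P one at a time, bumping the leftmost entry strictly greater than the inserted value down to the next row. The recording tableau Q records, in position (i, j), the step at which that cell was added to P.
  Insert 2 (step 1): P = [2];  Q = [1]
  Insert 7 (step 2): P = [2, 7];  Q = [1, 2]
  Insert 6 (step 3): P = [2, 6] / [7];  Q = [1, 2] / [3]
  Insert 4 (step 4): P = [2, 4] / [6] / [7];  Q = [1, 2] / [3] / [4]
  Insert 3 (step 5): P = [2, 3] / [4] / [6] / [7];  Q = [1, 2] / [3] / [4] / [5]
  Insert 5 (step 6): P = [2, 3, 5] / [4] / [6] / [7];  Q = [1, 2, 6] / [3] / [4] / [5]
  Insert 8 (step 7): P = [2, 3, 5, 8] / [4] / [6] / [7];  Q = [1, 2, 6, 7] / [3] / [4] / [5]
  Insert 1 (step 8): P = [1, 3, 5, 8] / [2] / [4] / [6] / [7];  Q = [1, 2, 6, 7] / [3] / [4] / [5] / [8]
Final shape: (4, 1, 1, 1, 1).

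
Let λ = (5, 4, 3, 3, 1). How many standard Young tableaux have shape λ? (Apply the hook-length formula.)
# SYT of shape (5, 4, 3, 3, 1) = 549120

Hook-length formula: f^λ = n! / Π hook(c), product over all cells c of the Young diagram. For λ = (5, 4, 3, 3, 1), n = 16 boxes. Hook lengths by row (left-to-right, top-to-bottom): [9, 7, 6, 3, 1]; [7, 5, 4, 1]; [5, 3, 2]; [4, 2, 1]; [1]. Product of hooks = 38102400. So f^λ = 16! / 38102400 = 20922789888000 / 38102400 = 549120.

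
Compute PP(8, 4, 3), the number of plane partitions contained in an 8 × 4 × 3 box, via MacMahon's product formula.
PP(8, 4, 3) = 4723719

Evaluate the triple product over i = 1..8, j = 1..4, k = 1..3. The factors are (2/1) · (3/2) · (4/3) · (3/2) · (4/3) · (5/4) · (4/3) · (5/4) · … (96 factors total). The numerators and denominators telescope so the product is an integer; carrying out the multiplication exactly gives PP(8, 4, 3) = 4723719.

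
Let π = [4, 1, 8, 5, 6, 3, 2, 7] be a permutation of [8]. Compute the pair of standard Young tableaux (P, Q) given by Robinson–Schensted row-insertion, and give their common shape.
P = [1, 2, 6, 7] / [3, 5] / [4] / [8];  Q = [1, 3, 5, 8] / [2, 4] / [6] / [7];  common shape = (4, 2, 1, 1)

Row-insert the values π_1, π_2, … into P one at a time, bumping the leftmost entry strictly greater than the inserted value down to the next row. The recording tableau Q records, in position (i, j), the step at which that cell was added to P.
  Insert 4 (step 1): P = [4];  Q = [1]
  Insert 1 (step 2): P = [1] / [4];  Q = [1] / [2]
  Insert 8 (step 3): P = [1, 8] / [4];  Q = [1, 3] / [2]
  Insert 5 (step 4): P = [1, 5] / [4, 8];  Q = [1, 3] / [2, 4]
  Insert 6 (step 5): P = [1, 5, 6] / [4, 8];  Q = [1, 3, 5] / [2, 4]
  Insert 3 (step 6): P = [1, 3, 6] / [4, 5] / [8];  Q = [1, 3, 5] / [2, 4] / [6]
  Insert 2 (step 7): P = [1, 2, 6] / [3, 5] / [4] / [8];  Q = [1, 3, 5] / [2, 4] / [6] / [7]
  Insert 7 (step 8): P = [1, 2, 6, 7] / [3, 5] / [4] / [8];  Q = [1, 3, 5, 8] / [2, 4] / [6] / [7]
Final shape: (4, 2, 1, 1).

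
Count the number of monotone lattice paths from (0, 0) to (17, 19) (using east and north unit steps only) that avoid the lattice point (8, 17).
Number of paths = 8538009975

Total paths from (0, 0) to (17, 19): C(36, 17) = 8597496600. Paths through (8, 17): (paths (0, 0) → (8, 17)) × (paths (8, 17) → (17, 19)) = C(25, 8) · C(11, 9) = 1081575 · 55 = 59486625. Avoidance count = 8597496600 − 59486625 = 8538009975.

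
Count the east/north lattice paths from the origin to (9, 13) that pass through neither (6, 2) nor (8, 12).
Number of paths = 238984

Inclusion–exclusion. Total paths: C(22, 9) = 497420. Through P₁: C(8, 6)·C(14, 3) = 10192. Through P₂: C(20, 8)·C(2, 1) = 251940. Since P₁ is strictly southwest of P₂, a monotone path through both must visit P₁ then P₂; paths through both = C(8, 6)·C(12, 2)·C(2, 1) = 3696. Avoid both = 497420 − 10192 − 251940 + 3696 = 238984.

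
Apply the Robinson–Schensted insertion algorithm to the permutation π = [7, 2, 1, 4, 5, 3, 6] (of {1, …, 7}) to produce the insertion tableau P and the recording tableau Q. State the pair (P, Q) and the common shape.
P = [1, 3, 5, 6] / [2, 4] / [7];  Q = [1, 4, 5, 7] / [2, 6] / [3];  common shape = (4, 2, 1)

Row-insert the values π_1, π_2, … into P one at a time, bumping the leftmost entry strictly greater than the inserted value down to the next row. The recording tableau Q records, in position (i, j), the step at which that cell was added to P.
  Insert 7 (step 1): P = [7];  Q = [1]
  Insert 2 (step 2): P = [2] / [7];  Q = [1] / [2]
  Insert 1 (step 3): P = [1] / [2] / [7];  Q = [1] / [2] / [3]
  Insert 4 (step 4): P = [1, 4] / [2] / [7];  Q = [1, 4] / [2] / [3]
  Insert 5 (step 5): P = [1, 4, 5] / [2] / [7];  Q = [1, 4, 5] / [2] / [3]
  Insert 3 (step 6): P = [1, 3, 5] / [2, 4] / [7];  Q = [1, 4, 5] / [2, 6] / [3]
  Insert 6 (step 7): P = [1, 3, 5, 6] / [2, 4] / [7];  Q = [1, 4, 5, 7] / [2, 6] / [3]
Final shape: (4, 2, 1).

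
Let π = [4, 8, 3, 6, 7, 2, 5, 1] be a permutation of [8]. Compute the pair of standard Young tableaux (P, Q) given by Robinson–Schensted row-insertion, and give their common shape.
P = [1, 5, 7] / [2, 6] / [3, 8] / [4];  Q = [1, 2, 5] / [3, 4] / [6, 7] / [8];  common shape = (3, 2, 2, 1)

Row-insert the values π_1, π_2, … into P one at a time, bumping the leftmost entry strictly greater than the inserted value down to the next row. The recording tableau Q records, in position (i, j), the step at which that cell was added to P.
  Insert 4 (step 1): P = [4];  Q = [1]
  Insert 8 (step 2): P = [4, 8];  Q = [1, 2]
  Insert 3 (step 3): P = [3, 8] / [4];  Q = [1, 2] / [3]
  Insert 6 (step 4): P = [3, 6] / [4, 8];  Q = [1, 2] / [3, 4]
  Insert 7 (step 5): P = [3, 6, 7] / [4, 8];  Q = [1, 2, 5] / [3, 4]
  Insert 2 (step 6): P = [2, 6, 7] / [3, 8] / [4];  Q = [1, 2, 5] / [3, 4] / [6]
  Insert 5 (step 7): P = [2, 5, 7] / [3, 6] / [4, 8];  Q = [1, 2, 5] / [3, 4] / [6, 7]
  Insert 1 (step 8): P = [1, 5, 7] / [2, 6] / [3, 8] / [4];  Q = [1, 2, 5] / [3, 4] / [6, 7] / [8]
Final shape: (3, 2, 2, 1).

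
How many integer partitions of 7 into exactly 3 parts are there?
p(7, 3 parts) = 4

Partitions of n into exactly k parts ↔ partitions of n − k into at most k parts (subtract 1 from each part). For n = 7, k = 3, the partitions are: 5+1+1, 4+2+1, 3+3+1, 3+2+2. Count = 4.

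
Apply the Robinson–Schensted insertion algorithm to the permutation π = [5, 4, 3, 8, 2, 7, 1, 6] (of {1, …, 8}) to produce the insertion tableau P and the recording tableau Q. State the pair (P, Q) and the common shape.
P = [1, 6] / [2, 7] / [3, 8] / [4] / [5];  Q = [1, 4] / [2, 6] / [3, 8] / [5] / [7];  common shape = (2, 2, 2, 1, 1)

Row-insert the values π_1, π_2, … into P one at a time, bumping the leftmost entry strictly greater than the inserted value down to the next row. The recording tableau Q records, in position (i, j), the step at which that cell was added to P.
  Insert 5 (step 1): P = [5];  Q = [1]
  Insert 4 (step 2): P = [4] / [5];  Q = [1] / [2]
  Insert 3 (step 3): P = [3] / [4] / [5];  Q = [1] / [2] / [3]
  Insert 8 (step 4): P = [3, 8] / [4] / [5];  Q = [1, 4] / [2] / [3]
  Insert 2 (step 5): P = [2, 8] / [3] / [4] / [5];  Q = [1, 4] / [2] / [3] / [5]
  Insert 7 (step 6): P = [2, 7] / [3, 8] / [4] / [5];  Q = [1, 4] / [2, 6] / [3] / [5]
  Insert 1 (step 7): P = [1, 7] / [2, 8] / [3] / [4] / [5];  Q = [1, 4] / [2, 6] / [3] / [5] / [7]
  Insert 6 (step 8): P = [1, 6] / [2, 7] / [3, 8] / [4] / [5];  Q = [1, 4] / [2, 6] / [3, 8] / [5] / [7]
Final shape: (2, 2, 2, 1, 1).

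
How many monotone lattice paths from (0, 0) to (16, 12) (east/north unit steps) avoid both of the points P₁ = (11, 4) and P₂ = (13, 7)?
Number of paths = 25088280

Inclusion–exclusion. Total paths: C(28, 16) = 30421755. Through P₁: C(15, 11)·C(13, 5) = 1756755. Through P₂: C(20, 13)·C(8, 3) = 4341120. Since P₁ is strictly southwest of P₂, a monotone path through both must visit P₁ then P₂; paths through both = C(15, 11)·C(5, 2)·C(8, 3) = 764400. Avoid both = 30421755 − 1756755 − 4341120 + 764400 = 25088280.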